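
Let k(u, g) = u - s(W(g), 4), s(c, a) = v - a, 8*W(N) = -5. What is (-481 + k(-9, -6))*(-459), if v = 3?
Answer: 224451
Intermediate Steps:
W(N) = -5/8 (W(N) = (⅛)*(-5) = -5/8)
s(c, a) = 3 - a
k(u, g) = 1 + u (k(u, g) = u - (3 - 1*4) = u - (3 - 4) = u - 1*(-1) = u + 1 = 1 + u)
(-481 + k(-9, -6))*(-459) = (-481 + (1 - 9))*(-459) = (-481 - 8)*(-459) = -489*(-459) = 224451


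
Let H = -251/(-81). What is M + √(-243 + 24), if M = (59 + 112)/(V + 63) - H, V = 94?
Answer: -25556/12717 + I*√219 ≈ -2.0096 + 14.799*I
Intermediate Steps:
H = 251/81 (H = -251*(-1/81) = 251/81 ≈ 3.0988)
M = -25556/12717 (M = (59 + 112)/(94 + 63) - 1*251/81 = 171/157 - 251/81 = -25556/12717 ≈ -2.0096)
M + √(-243 + 24) = -25556/12717 + √(-243 + 24) = -25556/12717 + √(-219) = -25556/12717 + I*√219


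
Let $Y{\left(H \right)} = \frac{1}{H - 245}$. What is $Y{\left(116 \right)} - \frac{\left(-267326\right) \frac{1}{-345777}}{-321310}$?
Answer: $- \frac{6170395712}{796228189735} \approx -0.0077495$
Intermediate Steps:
$Y{\left(H \right)} = \frac{1}{-245 + H}$
$Y{\left(116 \right)} - \frac{\left(-267326\right) \frac{1}{-345777}}{-321310} = \frac{1}{-245 + 116} - \frac{\left(-267326\right) \frac{1}{-345777}}{-321310} = \frac{1}{-129} - \left(-267326\right) \left(- \frac{1}{345777}\right) \left(- \frac{1}{321310}\right) = - \frac{1}{129} - \frac{267326}{345777} \left(- \frac{1}{321310}\right) = - \frac{1}{129} - - \frac{133663}{55550803935} = - \frac{1}{129} + \frac{133663}{55550803935} = - \frac{6170395712}{796228189735}$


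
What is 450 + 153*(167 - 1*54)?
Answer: 17739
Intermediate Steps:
450 + 153*(167 - 1*54) = 450 + 153*(167 - 54) = 450 + 153*113 = 450 + 17289 = 17739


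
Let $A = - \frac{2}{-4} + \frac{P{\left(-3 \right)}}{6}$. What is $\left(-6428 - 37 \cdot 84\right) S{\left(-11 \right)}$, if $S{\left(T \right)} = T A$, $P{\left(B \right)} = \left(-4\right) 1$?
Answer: $- \frac{52448}{3} \approx -17483.0$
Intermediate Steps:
$P{\left(B \right)} = -4$
$A = - \frac{1}{6}$ ($A = - \frac{2}{-4} - \frac{4}{6} = \left(-2\right) \left(- \frac{1}{4}\right) - \frac{2}{3} = \frac{1}{2} - \frac{2}{3} = - \frac{1}{6} \approx -0.16667$)
$S{\left(T \right)} = - \frac{T}{6}$ ($S{\left(T \right)} = T \left(- \frac{1}{6}\right) = - \frac{T}{6}$)
$\left(-6428 - 37 \cdot 84\right) S{\left(-11 \right)} = \left(-6428 - 37 \cdot 84\right) \left(\left(- \frac{1}{6}\right) \left(-11\right)\right) = \left(-6428 - 3108\right) \frac{11}{6} = \left(-9536\right) \frac{11}{6} = - \frac{52448}{3}$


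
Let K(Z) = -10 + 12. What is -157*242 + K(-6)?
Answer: -37992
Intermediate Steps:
K(Z) = 2
-157*242 + K(-6) = -157*242 + 2 = -37994 + 2 = -37992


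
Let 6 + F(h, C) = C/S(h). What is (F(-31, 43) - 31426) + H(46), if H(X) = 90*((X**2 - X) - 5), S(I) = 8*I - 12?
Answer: 40148637/260 ≈ 1.5442e+5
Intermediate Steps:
S(I) = -12 + 8*I
F(h, C) = -6 + C/(-12 + 8*h)
H(X) = -450 - 90*X + 90*X**2 (H(X) = 90*(-5 + X**2 - X) = -450 - 90*X + 90*X**2)
(F(-31, 43) - 31426) + H(46) = ((72 + 43 - 48*(-31))/(4*(-3 + 2*(-31))) - 31426) + (-450 - 90*46 + 90*46**2) = ((72 + 43 + 1488)/(4*(-3 - 62)) - 31426) + (-450 - 4140 + 90*2116) = ((1/4)*1603/(-65) - 31426) + (-450 - 4140 + 190440) = ((1/4)*(-1/65)*1603 - 31426) + 185850 = (-1603/260 - 31426) + 185850 = -8172363/260 + 185850 = 40148637/260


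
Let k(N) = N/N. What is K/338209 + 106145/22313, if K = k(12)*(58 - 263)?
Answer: 875478540/184059937 ≈ 4.7565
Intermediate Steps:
k(N) = 1
K = -205 (K = 1*(58 - 263) = 1*(-205) = -205)
K/338209 + 106145/22313 = -205/338209 + 106145/22313 = -205*1/338209 + 106145*(1/22313) = -5/8249 + 106145/22313 = 875478540/184059937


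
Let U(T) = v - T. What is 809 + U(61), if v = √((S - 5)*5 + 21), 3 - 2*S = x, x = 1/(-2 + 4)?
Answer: 1499/2 ≈ 749.50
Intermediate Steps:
x = ½ (x = 1/2 = ½ ≈ 0.50000)
S = 5/4 (S = 3/2 - ½*½ = 3/2 - ¼ = 5/4 ≈ 1.2500)
v = 3/2 (v = √((5/4 - 5)*5 + 21) = √(-15/4*5 + 21) = √(-75/4 + 21) = √(9/4) = 3/2 ≈ 1.5000)
U(T) = 3/2 - T
809 + U(61) = 809 + (3/2 - 1*61) = 809 + (3/2 - 61) = 809 - 119/2 = 1499/2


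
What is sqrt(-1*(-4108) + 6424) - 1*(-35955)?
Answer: 35955 + 2*sqrt(2633) ≈ 36058.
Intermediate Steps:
sqrt(-1*(-4108) + 6424) - 1*(-35955) = sqrt(4108 + 6424) + 35955 = sqrt(10532) + 35955 = 2*sqrt(2633) + 35955 = 35955 + 2*sqrt(2633)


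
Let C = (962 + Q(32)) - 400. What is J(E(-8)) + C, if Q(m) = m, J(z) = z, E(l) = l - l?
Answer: 594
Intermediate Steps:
E(l) = 0
C = 594 (C = (962 + 32) - 400 = 994 - 400 = 594)
J(E(-8)) + C = 0 + 594 = 594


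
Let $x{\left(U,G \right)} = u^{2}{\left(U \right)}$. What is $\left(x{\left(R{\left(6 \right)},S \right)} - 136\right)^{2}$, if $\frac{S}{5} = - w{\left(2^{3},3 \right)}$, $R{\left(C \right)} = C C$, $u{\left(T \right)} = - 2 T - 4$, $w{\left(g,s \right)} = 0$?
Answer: $31809600$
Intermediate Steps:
$u{\left(T \right)} = -4 - 2 T$
$R{\left(C \right)} = C^{2}$
$S = 0$ ($S = 5 \left(\left(-1\right) 0\right) = 5 \cdot 0 = 0$)
$x{\left(U,G \right)} = \left(-4 - 2 U\right)^{2}$
$\left(x{\left(R{\left(6 \right)},S \right)} - 136\right)^{2} = \left(4 \left(2 + 6^{2}\right)^{2} - 136\right)^{2} = \left(4 \left(2 + 36\right)^{2} - 136\right)^{2} = \left(4 \cdot 38^{2} - 136\right)^{2} = \left(4 \cdot 1444 - 136\right)^{2} = \left(5776 - 136\right)^{2} = 5640^{2} = 31809600$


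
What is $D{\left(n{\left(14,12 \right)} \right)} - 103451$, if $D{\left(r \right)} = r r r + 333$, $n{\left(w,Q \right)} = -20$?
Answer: $-111118$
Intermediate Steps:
$D{\left(r \right)} = 333 + r^{3}$ ($D{\left(r \right)} = r^{2} r + 333 = r^{3} + 333 = 333 + r^{3}$)
$D{\left(n{\left(14,12 \right)} \right)} - 103451 = \left(333 + \left(-20\right)^{3}\right) - 103451 = \left(333 - 8000\right) - 103451 = -7667 - 103451 = -111118$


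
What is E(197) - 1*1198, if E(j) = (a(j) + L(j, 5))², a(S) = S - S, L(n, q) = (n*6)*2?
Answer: 5587298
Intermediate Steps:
L(n, q) = 12*n (L(n, q) = (6*n)*2 = 12*n)
a(S) = 0
E(j) = 144*j² (E(j) = (0 + 12*j)² = (12*j)² = 144*j²)
E(197) - 1*1198 = 144*197² - 1*1198 = 144*38809 - 1198 = 5588496 - 1198 = 5587298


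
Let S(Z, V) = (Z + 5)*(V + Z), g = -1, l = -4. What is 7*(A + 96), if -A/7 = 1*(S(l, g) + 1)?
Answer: 868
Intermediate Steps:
S(Z, V) = (5 + Z)*(V + Z)
A = 28 (A = -7*(((-4)² + 5*(-1) + 5*(-4) - 1*(-4)) + 1) = -7*((16 - 5 - 20 + 4) + 1) = -7*(-5 + 1) = -7*(-4) = 28)
7*(A + 96) = 7*(28 + 96) = 7*124 = 868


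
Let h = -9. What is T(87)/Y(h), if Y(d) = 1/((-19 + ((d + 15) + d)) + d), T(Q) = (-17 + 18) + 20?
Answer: -651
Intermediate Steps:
T(Q) = 21 (T(Q) = 1 + 20 = 21)
Y(d) = 1/(-4 + 3*d) (Y(d) = 1/((-19 + ((15 + d) + d)) + d) = 1/((-19 + (15 + 2*d)) + d) = 1/((-4 + 2*d) + d) = 1/(-4 + 3*d))
T(87)/Y(h) = 21/(1/(-4 + 3*(-9))) = 21/(1/(-4 - 27)) = 21/(1/(-31)) = 21/(-1/31) = 21*(-31) = -651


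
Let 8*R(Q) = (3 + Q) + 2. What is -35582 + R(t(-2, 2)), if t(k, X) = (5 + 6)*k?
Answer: -284673/8 ≈ -35584.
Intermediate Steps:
t(k, X) = 11*k
R(Q) = 5/8 + Q/8 (R(Q) = ((3 + Q) + 2)/8 = (5 + Q)/8 = 5/8 + Q/8)
-35582 + R(t(-2, 2)) = -35582 + (5/8 + (11*(-2))/8) = -35582 + (5/8 + (⅛)*(-22)) = -35582 + (5/8 - 11/4) = -35582 - 17/8 = -284673/8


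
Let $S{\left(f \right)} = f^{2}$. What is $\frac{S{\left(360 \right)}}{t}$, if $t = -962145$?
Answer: $- \frac{960}{7127} \approx -0.1347$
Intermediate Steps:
$\frac{S{\left(360 \right)}}{t} = \frac{360^{2}}{-962145} = 129600 \left(- \frac{1}{962145}\right) = - \frac{960}{7127}$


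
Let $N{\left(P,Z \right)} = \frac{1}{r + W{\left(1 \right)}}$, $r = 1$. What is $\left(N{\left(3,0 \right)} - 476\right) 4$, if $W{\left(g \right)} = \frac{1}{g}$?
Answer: $-1902$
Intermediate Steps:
$N{\left(P,Z \right)} = \frac{1}{2}$ ($N{\left(P,Z \right)} = \frac{1}{1 + 1^{-1}} = \frac{1}{1 + 1} = \frac{1}{2}$)
$\left(N{\left(3,0 \right)} - 476\right) 4 = \left(\frac{1}{2} - 476\right) 4 = \left(- \frac{951}{2}\right) 4 = -1902$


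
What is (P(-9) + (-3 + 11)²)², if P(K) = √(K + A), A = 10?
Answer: 4225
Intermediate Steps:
P(K) = √(10 + K) (P(K) = √(K + 10) = √(10 + K))
(P(-9) + (-3 + 11)²)² = (√(10 - 9) + (-3 + 11)²)² = (√1 + 8²)² = (1 + 64)² = 65² = 4225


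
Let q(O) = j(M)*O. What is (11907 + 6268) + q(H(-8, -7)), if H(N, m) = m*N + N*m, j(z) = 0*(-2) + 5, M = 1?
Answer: 18735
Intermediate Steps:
j(z) = 5 (j(z) = 0 + 5 = 5)
H(N, m) = 2*N*m (H(N, m) = N*m + N*m = 2*N*m)
q(O) = 5*O
(11907 + 6268) + q(H(-8, -7)) = (11907 + 6268) + 5*(2*(-8)*(-7)) = 18175 + 5*112 = 18175 + 560 = 18735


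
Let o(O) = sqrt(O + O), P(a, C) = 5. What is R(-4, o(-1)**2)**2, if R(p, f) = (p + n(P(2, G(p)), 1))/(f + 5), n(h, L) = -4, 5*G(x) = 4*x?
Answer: 64/9 ≈ 7.1111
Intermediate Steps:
G(x) = 4*x/5 (G(x) = (4*x)/5 = 4*x/5)
o(O) = sqrt(2)*sqrt(O) (o(O) = sqrt(2*O) = sqrt(2)*sqrt(O))
R(p, f) = (-4 + p)/(5 + f) (R(p, f) = (p - 4)/(f + 5) = (-4 + p)/(5 + f))
R(-4, o(-1)**2)**2 = ((-4 - 4)/(5 + (sqrt(2)*sqrt(-1))**2))**2 = (-8/(5 + (sqrt(2)*I)**2))**2 = (-8/(5 + (I*sqrt(2))**2))**2 = (-8/(5 - 2))**2 = (-8/3)**2 = 64/9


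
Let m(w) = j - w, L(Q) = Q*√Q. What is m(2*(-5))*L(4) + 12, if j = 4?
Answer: 124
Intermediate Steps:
L(Q) = Q^(3/2)
m(w) = 4 - w
m(2*(-5))*L(4) + 12 = (4 - 2*(-5))*4^(3/2) + 12 = (4 - 1*(-10))*8 + 12 = (4 + 10)*8 + 12 = 14*8 + 12 = 112 + 12 = 124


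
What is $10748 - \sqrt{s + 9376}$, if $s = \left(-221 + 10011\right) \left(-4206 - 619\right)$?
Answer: $10748 - 9 i \sqrt{583054} \approx 10748.0 - 6872.2 i$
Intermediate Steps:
$s = -47236750$ ($s = 9790 \left(-4825\right) = -47236750$)
$10748 - \sqrt{s + 9376} = 10748 - \sqrt{-47236750 + 9376} = 10748 - \sqrt{-47227374} = 10748 - 9 i \sqrt{583054}$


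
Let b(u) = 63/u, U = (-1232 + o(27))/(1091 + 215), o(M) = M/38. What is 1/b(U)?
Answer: -46789/3126564 ≈ -0.014965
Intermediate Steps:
o(M) = M/38 (o(M) = M*(1/38) = M/38)
U = -46789/49628 (U = (-1232 + (1/38)*27)/(1091 + 215) = (-1232 + 27/38)/1306 = -46789/38*1/1306 = -46789/49628 ≈ -0.94279)
1/b(U) = 1/(63/(-46789/49628)) = 1/(63*(-49628/46789)) = 1/(-3126564/46789) = -46789/3126564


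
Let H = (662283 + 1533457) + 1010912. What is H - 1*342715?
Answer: 2863937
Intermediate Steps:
H = 3206652 (H = 2195740 + 1010912 = 3206652)
H - 1*342715 = 3206652 - 1*342715 = 3206652 - 342715 = 2863937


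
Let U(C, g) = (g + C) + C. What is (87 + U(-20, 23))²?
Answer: 4900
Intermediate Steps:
U(C, g) = g + 2*C (U(C, g) = (C + g) + C = g + 2*C)
(87 + U(-20, 23))² = (87 + (23 + 2*(-20)))² = (87 + (23 - 40))² = (87 - 17)² = 70² = 4900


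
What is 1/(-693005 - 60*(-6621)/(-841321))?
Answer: -841321/583040056865 ≈ -1.4430e-6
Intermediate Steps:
1/(-693005 - 60*(-6621)/(-841321)) = 1/(-693005 + 397260*(-1/841321)) = 1/(-693005 - 397260/841321) = 1/(-583040056865/841321) = -841321/583040056865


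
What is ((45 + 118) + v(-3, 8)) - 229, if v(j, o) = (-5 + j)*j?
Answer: -42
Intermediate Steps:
v(j, o) = j*(-5 + j)
((45 + 118) + v(-3, 8)) - 229 = ((45 + 118) - 3*(-5 - 3)) - 229 = (163 - 3*(-8)) - 229 = (163 + 24) - 229 = 187 - 229 = -42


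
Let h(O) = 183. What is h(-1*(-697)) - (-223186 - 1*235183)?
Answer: 458552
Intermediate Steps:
h(-1*(-697)) - (-223186 - 1*235183) = 183 - (-223186 - 1*235183) = 183 - (-223186 - 235183) = 183 - 1*(-458369) = 183 + 458369 = 458552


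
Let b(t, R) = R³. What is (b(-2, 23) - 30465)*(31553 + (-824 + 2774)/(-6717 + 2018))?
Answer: -2712963893906/4699 ≈ -5.7735e+8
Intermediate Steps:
(b(-2, 23) - 30465)*(31553 + (-824 + 2774)/(-6717 + 2018)) = (23³ - 30465)*(31553 + (-824 + 2774)/(-6717 + 2018)) = (12167 - 30465)*(31553 + 1950/(-4699)) = -18298*(31553 + 1950*(-1/4699)) = -18298*(31553 - 1950/4699) = -18298*148265597/4699 = -2712963893906/4699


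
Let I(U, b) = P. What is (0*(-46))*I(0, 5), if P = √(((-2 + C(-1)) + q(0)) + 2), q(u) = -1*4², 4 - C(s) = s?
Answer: 0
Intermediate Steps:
C(s) = 4 - s
q(u) = -16 (q(u) = -1*16 = -16)
P = I*√11 (P = √(((-2 + (4 - 1*(-1))) - 16) + 2) = √(((-2 + (4 + 1)) - 16) + 2) = √(((-2 + 5) - 16) + 2) = √((3 - 16) + 2) = √(-13 + 2) = √(-11) = I*√11 ≈ 3.3166*I)
I(U, b) = I*√11
(0*(-46))*I(0, 5) = (0*(-46))*(I*√11) = 0*(I*√11) = 0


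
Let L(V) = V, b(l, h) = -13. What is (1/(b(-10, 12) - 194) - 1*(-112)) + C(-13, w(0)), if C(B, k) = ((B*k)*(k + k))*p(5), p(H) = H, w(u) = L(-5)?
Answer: -649567/207 ≈ -3138.0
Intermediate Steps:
w(u) = -5
C(B, k) = 10*B*k² (C(B, k) = ((B*k)*(k + k))*5 = ((B*k)*(2*k))*5 = (2*B*k²)*5 = 10*B*k²)
(1/(b(-10, 12) - 194) - 1*(-112)) + C(-13, w(0)) = (1/(-13 - 194) - 1*(-112)) + 10*(-13)*(-5)² = (1/(-207) + 112) + 10*(-13)*25 = (-1/207 + 112) - 3250 = 23183/207 - 3250 = -649567/207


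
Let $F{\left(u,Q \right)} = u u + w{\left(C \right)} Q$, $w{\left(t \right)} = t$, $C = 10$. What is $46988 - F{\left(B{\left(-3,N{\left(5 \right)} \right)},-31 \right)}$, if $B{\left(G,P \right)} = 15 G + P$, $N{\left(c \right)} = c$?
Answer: $45698$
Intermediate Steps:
$B{\left(G,P \right)} = P + 15 G$
$F{\left(u,Q \right)} = u^{2} + 10 Q$ ($F{\left(u,Q \right)} = u u + 10 Q = u^{2} + 10 Q$)
$46988 - F{\left(B{\left(-3,N{\left(5 \right)} \right)},-31 \right)} = 46988 - \left(\left(5 + 15 \left(-3\right)\right)^{2} + 10 \left(-31\right)\right) = 46988 - \left(\left(5 - 45\right)^{2} - 310\right) = 46988 - \left(\left(-40\right)^{2} - 310\right) = 46988 - \left(1600 - 310\right) = 46988 - 1290 = 45698$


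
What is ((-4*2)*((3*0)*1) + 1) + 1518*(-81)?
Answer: -122957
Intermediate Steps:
((-4*2)*((3*0)*1) + 1) + 1518*(-81) = (-0 + 1) - 122958 = (-8*0 + 1) - 122958 = (0 + 1) - 122958 = 1 - 122958 = -122957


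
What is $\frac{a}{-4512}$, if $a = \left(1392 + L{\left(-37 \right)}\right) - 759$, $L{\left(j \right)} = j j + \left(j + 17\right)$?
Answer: $- \frac{991}{2256} \approx -0.43927$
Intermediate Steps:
$L{\left(j \right)} = 17 + j + j^{2}$ ($L{\left(j \right)} = j^{2} + \left(17 + j\right) = 17 + j + j^{2}$)
$a = 1982$ ($a = \left(1392 + \left(17 - 37 + \left(-37\right)^{2}\right)\right) - 759 = \left(1392 + \left(17 - 37 + 1369\right)\right) - 759 = \left(1392 + 1349\right) - 759 = 2741 - 759 = 1982$)
$\frac{a}{-4512} = \frac{1982}{-4512} = 1982 \left(- \frac{1}{4512}\right) = - \frac{991}{2256}$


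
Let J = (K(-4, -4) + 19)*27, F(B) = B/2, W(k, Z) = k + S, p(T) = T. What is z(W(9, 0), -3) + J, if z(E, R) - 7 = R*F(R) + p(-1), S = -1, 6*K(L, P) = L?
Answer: 1011/2 ≈ 505.50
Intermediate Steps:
K(L, P) = L/6
W(k, Z) = -1 + k (W(k, Z) = k - 1 = -1 + k)
F(B) = B/2 (F(B) = B*(½) = B/2)
z(E, R) = 6 + R²/2 (z(E, R) = 7 + (R*(R/2) - 1) = 7 + (R²/2 - 1) = 7 + (-1 + R²/2) = 6 + R²/2)
J = 495 (J = ((⅙)*(-4) + 19)*27 = (-⅔ + 19)*27 = (55/3)*27 = 495)
z(W(9, 0), -3) + J = (6 + (½)*(-3)²) + 495 = (6 + (½)*9) + 495 = (6 + 9/2) + 495 = 21/2 + 495 = 1011/2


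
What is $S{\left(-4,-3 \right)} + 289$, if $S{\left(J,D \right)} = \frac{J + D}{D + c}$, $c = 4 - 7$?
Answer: $\frac{1741}{6} \approx 290.17$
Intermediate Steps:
$c = -3$ ($c = 4 - 7 = -3$)
$S{\left(J,D \right)} = \frac{D + J}{-3 + D}$ ($S{\left(J,D \right)} = \frac{J + D}{D - 3} = \frac{D + J}{-3 + D}$)
$S{\left(-4,-3 \right)} + 289 = \frac{-3 - 4}{-3 - 3} + 289 = \frac{1}{-6} \left(-7\right) + 289 = \left(- \frac{1}{6}\right) \left(-7\right) + 289 = \frac{7}{6} + 289 = \frac{1741}{6}$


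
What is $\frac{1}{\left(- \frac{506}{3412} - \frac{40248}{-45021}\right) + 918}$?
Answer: $\frac{595394}{547015667} \approx 0.0010884$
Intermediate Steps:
$\frac{1}{\left(- \frac{506}{3412} - \frac{40248}{-45021}\right) + 918} = \frac{1}{\left(\left(-506\right) \frac{1}{3412} - - \frac{312}{349}\right) + 918} = \frac{1}{\left(- \frac{253}{1706} + \frac{312}{349}\right) + 918} = \frac{1}{\frac{443975}{595394} + 918} = \frac{1}{\frac{547015667}{595394}} = \frac{595394}{547015667}$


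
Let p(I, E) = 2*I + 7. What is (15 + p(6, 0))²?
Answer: 1156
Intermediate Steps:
p(I, E) = 7 + 2*I
(15 + p(6, 0))² = (15 + (7 + 2*6))² = (15 + (7 + 12))² = (15 + 19)² = 34² = 1156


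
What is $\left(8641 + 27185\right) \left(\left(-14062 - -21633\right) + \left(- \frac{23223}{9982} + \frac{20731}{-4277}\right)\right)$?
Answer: $\frac{118051256963997}{435643} \approx 2.7098 \cdot 10^{8}$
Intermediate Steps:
$\left(8641 + 27185\right) \left(\left(-14062 - -21633\right) + \left(- \frac{23223}{9982} + \frac{20731}{-4277}\right)\right) = 35826 \left(\left(-14062 + 21633\right) + \left(\left(-23223\right) \frac{1}{9982} + 20731 \left(- \frac{1}{4277}\right)\right)\right) = 35826 \left(7571 - \frac{6250237}{871286}\right) = 35826 \cdot \frac{6590256069}{871286} = \frac{118051256963997}{435643}$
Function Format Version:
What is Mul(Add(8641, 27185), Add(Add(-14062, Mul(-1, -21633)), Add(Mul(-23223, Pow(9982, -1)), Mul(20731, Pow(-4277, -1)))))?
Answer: Rational(118051256963997, 435643) ≈ 2.7098e+8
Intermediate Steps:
Mul(Add(8641, 27185), Add(Add(-14062, Mul(-1, -21633)), Add(Mul(-23223, Pow(9982, -1)), Mul(20731, Pow(-4277, -1))))) = Mul(35826, Add(Add(-14062, 21633), Add(Mul(-23223, Rational(1, 9982)), Mul(20731, Rational(-1, 4277))))) = Mul(35826, Add(7571, Add(Rational(-23223, 9982), Rational(-20731, 4277)))) = Mul(35826, Add(7571, Rational(-6250237, 871286))) = Mul(35826, Rational(6590256069, 871286)) = Rational(118051256963997, 435643)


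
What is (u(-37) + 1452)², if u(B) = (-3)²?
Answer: 2134521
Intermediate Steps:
u(B) = 9
(u(-37) + 1452)² = (9 + 1452)² = 1461² = 2134521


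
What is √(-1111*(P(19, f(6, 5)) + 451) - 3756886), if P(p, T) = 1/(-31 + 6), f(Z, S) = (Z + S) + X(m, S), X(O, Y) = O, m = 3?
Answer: 2*I*√26611891/5 ≈ 2063.5*I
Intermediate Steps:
f(Z, S) = 3 + S + Z (f(Z, S) = (Z + S) + 3 = (S + Z) + 3 = 3 + S + Z)
P(p, T) = -1/25 (P(p, T) = 1/(-25) = -1/25)
√(-1111*(P(19, f(6, 5)) + 451) - 3756886) = √(-1111*(-1/25 + 451) - 3756886) = √(-1111*11274/25 - 3756886) = √(-12525414/25 - 3756886) = √(-106447564/25) = 2*I*√26611891/5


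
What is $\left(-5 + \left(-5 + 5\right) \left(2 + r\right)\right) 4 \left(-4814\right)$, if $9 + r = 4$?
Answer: $96280$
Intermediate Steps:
$r = -5$ ($r = -9 + 4 = -5$)
$\left(-5 + \left(-5 + 5\right) \left(2 + r\right)\right) 4 \left(-4814\right) = \left(-5 + \left(-5 + 5\right) \left(2 - 5\right)\right) 4 \left(-4814\right) = \left(-5 + 0 \left(-3\right)\right) 4 \left(-4814\right) = \left(-5 + 0\right) 4 \left(-4814\right) = \left(-5\right) 4 \left(-4814\right) = \left(-20\right) \left(-4814\right) = 96280$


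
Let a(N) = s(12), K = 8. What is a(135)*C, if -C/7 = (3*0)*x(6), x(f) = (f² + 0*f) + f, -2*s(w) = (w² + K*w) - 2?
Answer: 0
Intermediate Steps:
s(w) = 1 - 4*w - w²/2 (s(w) = -((w² + 8*w) - 2)/2 = -(-2 + w² + 8*w)/2 = 1 - 4*w - w²/2)
x(f) = f + f² (x(f) = (f² + 0) + f = f² + f = f + f²)
a(N) = -119 (a(N) = 1 - 4*12 - ½*12² = 1 - 48 - ½*144 = 1 - 48 - 72 = -119)
C = 0 (C = -7*3*0*6*(1 + 6) = -0*6*7 = -0*42 = -7*0 = 0)
a(135)*C = -119*0 = 0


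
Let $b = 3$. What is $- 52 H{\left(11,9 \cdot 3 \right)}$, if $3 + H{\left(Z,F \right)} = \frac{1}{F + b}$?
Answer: $\frac{2314}{15} \approx 154.27$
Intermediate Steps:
$H{\left(Z,F \right)} = -3 + \frac{1}{3 + F}$ ($H{\left(Z,F \right)} = -3 + \frac{1}{F + 3} = -3 + \frac{1}{3 + F}$)
$- 52 H{\left(11,9 \cdot 3 \right)} = - 52 \frac{-8 - 3 \cdot 9 \cdot 3}{3 + 9 \cdot 3} = - 52 \frac{-8 - 81}{3 + 27} = - 52 \frac{-8 - 81}{30} = - 52 \cdot \frac{1}{30} \left(-89\right) = \left(-52\right) \left(- \frac{89}{30}\right) = \frac{2314}{15}$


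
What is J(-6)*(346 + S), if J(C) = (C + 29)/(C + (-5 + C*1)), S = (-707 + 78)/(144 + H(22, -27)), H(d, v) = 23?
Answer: -1314519/2839 ≈ -463.02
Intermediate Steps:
S = -629/167 (S = (-707 + 78)/(144 + 23) = -629/167 ≈ -3.7665)
J(C) = (29 + C)/(-5 + 2*C) (J(C) = (29 + C)/(C + (-5 + C)) = (29 + C)/(-5 + 2*C))
J(-6)*(346 + S) = ((29 - 6)/(-5 + 2*(-6)))*(346 - 629/167) = (23/(-5 - 12))*(57153/167) = (23/(-17))*(57153/167) = -1/17*23*(57153/167) = -23/17*57153/167 = -1314519/2839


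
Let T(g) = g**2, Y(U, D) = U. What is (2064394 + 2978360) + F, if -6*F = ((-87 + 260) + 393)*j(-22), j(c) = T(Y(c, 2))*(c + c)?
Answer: 21155030/3 ≈ 7.0517e+6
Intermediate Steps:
j(c) = 2*c**3 (j(c) = c**2*(c + c) = c**2*(2*c) = 2*c**3)
F = 6026768/3 (F = -((-87 + 260) + 393)*2*(-22)**3/6 = -(173 + 393)*2*(-10648)/6 = -283*(-21296)/3 = -1/6*(-12053536) = 6026768/3 ≈ 2.0089e+6)
(2064394 + 2978360) + F = (2064394 + 2978360) + 6026768/3 = 5042754 + 6026768/3 = 21155030/3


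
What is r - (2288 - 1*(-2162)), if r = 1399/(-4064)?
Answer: -18086199/4064 ≈ -4450.3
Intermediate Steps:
r = -1399/4064 (r = 1399*(-1/4064) = -1399/4064 ≈ -0.34424)
r - (2288 - 1*(-2162)) = -1399/4064 - (2288 - 1*(-2162)) = -1399/4064 - (2288 + 2162) = -1399/4064 - 1*4450 = -1399/4064 - 4450 = -18086199/4064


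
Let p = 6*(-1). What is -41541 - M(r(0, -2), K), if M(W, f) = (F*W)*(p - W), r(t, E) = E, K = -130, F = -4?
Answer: -41509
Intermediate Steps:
p = -6
M(W, f) = -4*W*(-6 - W) (M(W, f) = (-4*W)*(-6 - W) = -4*W*(-6 - W))
-41541 - M(r(0, -2), K) = -41541 - 4*(-2)*(6 - 2) = -41541 - 4*(-2)*4 = -41541 - 1*(-32) = -41541 + 32 = -41509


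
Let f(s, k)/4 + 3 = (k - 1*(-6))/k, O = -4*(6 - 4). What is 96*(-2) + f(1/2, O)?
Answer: -203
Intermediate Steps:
O = -8 (O = -4*2 = -8)
f(s, k) = -12 + 4*(6 + k)/k (f(s, k) = -12 + 4*((k - 1*(-6))/k) = -12 + 4*((k + 6)/k) = -12 + 4*((6 + k)/k) = -12 + 4*(6 + k)/k)
96*(-2) + f(1/2, O) = 96*(-2) + (-8 + 24/(-8)) = -192 + (-8 + 24*(-⅛)) = -192 + (-8 - 3) = -192 - 11 = -203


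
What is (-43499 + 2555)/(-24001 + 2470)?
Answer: 13648/7177 ≈ 1.9016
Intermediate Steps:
(-43499 + 2555)/(-24001 + 2470) = -40944/(-21531) = -40944*(-1/21531) = 13648/7177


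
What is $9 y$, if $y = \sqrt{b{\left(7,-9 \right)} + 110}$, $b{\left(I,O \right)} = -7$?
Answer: $9 \sqrt{103} \approx 91.34$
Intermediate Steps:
$y = \sqrt{103}$ ($y = \sqrt{-7 + 110} = \sqrt{103} \approx 10.149$)
$9 y = 9 \sqrt{103}$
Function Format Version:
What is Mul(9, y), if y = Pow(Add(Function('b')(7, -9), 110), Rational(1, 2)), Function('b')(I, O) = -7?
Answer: Mul(9, Pow(103, Rational(1, 2))) ≈ 91.340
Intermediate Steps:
y = Pow(103, Rational(1, 2)) (y = Pow(Add(-7, 110), Rational(1, 2)) = Pow(103, Rational(1, 2)) ≈ 10.149)
Mul(9, y) = Mul(9, Pow(103, Rational(1, 2)))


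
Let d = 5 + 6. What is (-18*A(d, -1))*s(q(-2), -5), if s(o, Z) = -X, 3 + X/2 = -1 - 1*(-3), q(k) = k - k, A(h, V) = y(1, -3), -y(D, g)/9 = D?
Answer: 324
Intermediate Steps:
y(D, g) = -9*D
d = 11
A(h, V) = -9 (A(h, V) = -9*1 = -9)
q(k) = 0
X = -2 (X = -6 + 2*(-1 - 1*(-3)) = -6 + 2*(-1 + 3) = -6 + 2*2 = -6 + 4 = -2)
s(o, Z) = 2 (s(o, Z) = -1*(-2) = 2)
(-18*A(d, -1))*s(q(-2), -5) = -18*(-9)*2 = 162*2 = 324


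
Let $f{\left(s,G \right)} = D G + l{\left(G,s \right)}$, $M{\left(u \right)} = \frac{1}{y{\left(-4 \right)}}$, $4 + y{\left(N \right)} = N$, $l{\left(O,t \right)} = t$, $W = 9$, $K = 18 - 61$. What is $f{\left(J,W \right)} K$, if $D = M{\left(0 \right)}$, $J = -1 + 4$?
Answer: $- \frac{645}{8} \approx -80.625$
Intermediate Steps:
$K = -43$
$y{\left(N \right)} = -4 + N$
$M{\left(u \right)} = - \frac{1}{8}$ ($M{\left(u \right)} = \frac{1}{-4 - 4} = \frac{1}{-8} = - \frac{1}{8}$)
$J = 3$
$D = - \frac{1}{8} \approx -0.125$
$f{\left(s,G \right)} = s - \frac{G}{8}$ ($f{\left(s,G \right)} = - \frac{G}{8} + s = s - \frac{G}{8}$)
$f{\left(J,W \right)} K = \left(3 - \frac{9}{8}\right) \left(-43\right) = \frac{15}{8} \left(-43\right) = - \frac{645}{8}$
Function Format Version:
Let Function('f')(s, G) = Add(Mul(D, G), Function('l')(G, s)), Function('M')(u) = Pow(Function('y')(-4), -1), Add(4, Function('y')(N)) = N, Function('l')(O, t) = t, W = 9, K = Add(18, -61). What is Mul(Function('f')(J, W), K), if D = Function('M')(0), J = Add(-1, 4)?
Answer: Rational(-645, 8) ≈ -80.625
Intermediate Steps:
K = -43
Function('y')(N) = Add(-4, N)
Function('M')(u) = Rational(-1, 8) (Function('M')(u) = Pow(Add(-4, -4), -1) = Pow(-8, -1) = Rational(-1, 8))
J = 3
D = Rational(-1, 8) ≈ -0.12500
Function('f')(s, G) = Add(s, Mul(Rational(-1, 8), G)) (Function('f')(s, G) = Add(Mul(Rational(-1, 8), G), s) = Add(s, Mul(Rational(-1, 8), G)))
Mul(Function('f')(J, W), K) = Mul(Add(3, Mul(Rational(-1, 8), 9)), -43) = Mul(Add(3, Rational(-9, 8)), -43) = Mul(Rational(15, 8), -43) = Rational(-645, 8)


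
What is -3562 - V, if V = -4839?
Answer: 1277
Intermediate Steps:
-3562 - V = -3562 - 1*(-4839) = -3562 + 4839 = 1277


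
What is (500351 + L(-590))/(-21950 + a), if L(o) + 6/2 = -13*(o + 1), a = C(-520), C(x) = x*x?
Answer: 101601/49690 ≈ 2.0447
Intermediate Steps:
C(x) = x²
a = 270400 (a = (-520)² = 270400)
L(o) = -16 - 13*o (L(o) = -3 - 13*(o + 1) = -3 - 13*(1 + o) = -3 + (-13 - 13*o) = -16 - 13*o)
(500351 + L(-590))/(-21950 + a) = (500351 + (-16 - 13*(-590)))/(-21950 + 270400) = (500351 + (-16 + 7670))/248450 = (500351 + 7654)*(1/248450) = 508005*(1/248450) = 101601/49690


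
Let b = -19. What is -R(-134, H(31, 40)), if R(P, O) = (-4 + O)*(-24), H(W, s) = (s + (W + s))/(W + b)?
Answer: 126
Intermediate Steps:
H(W, s) = (W + 2*s)/(-19 + W) (H(W, s) = (s + (W + s))/(W - 19) = (W + 2*s)/(-19 + W))
R(P, O) = 96 - 24*O
-R(-134, H(31, 40)) = -(96 - 24*(31 + 2*40)/(-19 + 31)) = -(96 - 24*(31 + 80)/12) = -(96 - 2*111) = -(96 - 24*37/4) = -(96 - 222) = -1*(-126) = 126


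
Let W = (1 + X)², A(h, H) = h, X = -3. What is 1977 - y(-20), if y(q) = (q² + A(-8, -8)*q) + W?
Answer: 1413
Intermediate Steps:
W = 4 (W = (1 - 3)² = (-2)² = 4)
y(q) = 4 + q² - 8*q (y(q) = (q² - 8*q) + 4 = 4 + q² - 8*q)
1977 - y(-20) = 1977 - (4 + (-20)² - 8*(-20)) = 1977 - (4 + 400 + 160) = 1977 - 1*564 = 1977 - 564 = 1413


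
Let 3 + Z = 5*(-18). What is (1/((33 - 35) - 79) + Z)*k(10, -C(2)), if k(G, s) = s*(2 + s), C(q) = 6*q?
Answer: -301360/27 ≈ -11161.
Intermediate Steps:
Z = -93 (Z = -3 + 5*(-18) = -3 - 90 = -93)
(1/((33 - 35) - 79) + Z)*k(10, -C(2)) = (1/((33 - 35) - 79) - 93)*((-6*2)*(2 - 6*2)) = (1/(-2 - 79) - 93)*((-1*12)*(2 - 1*12)) = (1/(-81) - 93)*(-12*(2 - 12)) = (-1/81 - 93)*(-12*(-10)) = -7534/81*120 = -301360/27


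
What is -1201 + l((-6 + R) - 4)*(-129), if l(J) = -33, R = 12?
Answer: 3056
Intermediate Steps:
-1201 + l((-6 + R) - 4)*(-129) = -1201 - 33*(-129) = -1201 + 4257 = 3056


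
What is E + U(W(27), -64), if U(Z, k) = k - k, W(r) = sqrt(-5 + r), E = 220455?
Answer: 220455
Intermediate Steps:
U(Z, k) = 0
E + U(W(27), -64) = 220455 + 0 = 220455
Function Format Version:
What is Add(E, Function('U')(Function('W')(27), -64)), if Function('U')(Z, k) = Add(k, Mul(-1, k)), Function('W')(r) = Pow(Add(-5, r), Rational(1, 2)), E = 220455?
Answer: 220455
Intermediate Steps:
Function('U')(Z, k) = 0
Add(E, Function('U')(Function('W')(27), -64)) = Add(220455, 0) = 220455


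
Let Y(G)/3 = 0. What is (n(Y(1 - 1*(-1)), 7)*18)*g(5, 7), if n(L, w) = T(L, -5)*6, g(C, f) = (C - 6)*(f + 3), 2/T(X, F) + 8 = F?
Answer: 2160/13 ≈ 166.15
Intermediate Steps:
T(X, F) = 2/(-8 + F)
Y(G) = 0 (Y(G) = 3*0 = 0)
g(C, f) = (-6 + C)*(3 + f)
n(L, w) = -12/13 (n(L, w) = (2/(-8 - 5))*6 = (2/(-13))*6 = (2*(-1/13))*6 = -2/13*6 = -12/13)
(n(Y(1 - 1*(-1)), 7)*18)*g(5, 7) = (-12/13*18)*(-18 - 6*7 + 3*5 + 5*7) = -216*(-18 - 42 + 15 + 35)/13 = -216/13*(-10) = 2160/13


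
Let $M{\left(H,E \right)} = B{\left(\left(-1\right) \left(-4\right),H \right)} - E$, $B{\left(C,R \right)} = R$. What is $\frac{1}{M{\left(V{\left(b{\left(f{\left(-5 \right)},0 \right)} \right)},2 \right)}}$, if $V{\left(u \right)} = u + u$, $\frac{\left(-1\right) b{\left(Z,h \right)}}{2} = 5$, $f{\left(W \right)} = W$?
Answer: $- \frac{1}{22} \approx -0.045455$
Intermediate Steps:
$b{\left(Z,h \right)} = -10$ ($b{\left(Z,h \right)} = \left(-2\right) 5 = -10$)
$V{\left(u \right)} = 2 u$
$M{\left(H,E \right)} = H - E$
$\frac{1}{M{\left(V{\left(b{\left(f{\left(-5 \right)},0 \right)} \right)},2 \right)}} = \frac{1}{2 \left(-10\right) - 2} = \frac{1}{-20 - 2} = \frac{1}{-22} = - \frac{1}{22}$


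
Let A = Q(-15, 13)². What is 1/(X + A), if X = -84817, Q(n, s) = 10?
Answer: -1/84717 ≈ -1.1804e-5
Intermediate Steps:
A = 100 (A = 10² = 100)
1/(X + A) = 1/(-84817 + 100) = 1/(-84717) = -1/84717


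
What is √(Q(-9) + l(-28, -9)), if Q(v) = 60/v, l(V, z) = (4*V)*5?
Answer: 10*I*√51/3 ≈ 23.805*I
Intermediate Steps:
l(V, z) = 20*V
√(Q(-9) + l(-28, -9)) = √(60/(-9) + 20*(-28)) = √(60*(-⅑) - 560) = √(-20/3 - 560) = √(-1700/3) = 10*I*√51/3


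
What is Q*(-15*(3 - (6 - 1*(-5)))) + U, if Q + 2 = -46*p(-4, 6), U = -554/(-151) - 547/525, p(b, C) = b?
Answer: 1731574253/79275 ≈ 21843.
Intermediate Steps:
U = 208253/79275 (U = -554*(-1/151) - 547*1/525 = 554/151 - 547/525 = 208253/79275 ≈ 2.6270)
Q = 182 (Q = -2 - 46*(-4) = -2 + 184 = 182)
Q*(-15*(3 - (6 - 1*(-5)))) + U = 182*(-15*(3 - (6 - 1*(-5)))) + 208253/79275 = 182*(-15*(3 - (6 + 5))) + 208253/79275 = 182*(-15*(3 - 1*11)) + 208253/79275 = 182*(-15*(3 - 11)) + 208253/79275 = 182*(-15*(-8)) + 208253/79275 = 182*120 + 208253/79275 = 21840 + 208253/79275 = 1731574253/79275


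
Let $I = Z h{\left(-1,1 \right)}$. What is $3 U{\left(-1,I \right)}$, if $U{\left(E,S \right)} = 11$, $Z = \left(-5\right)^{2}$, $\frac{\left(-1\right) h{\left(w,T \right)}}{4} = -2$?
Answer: $33$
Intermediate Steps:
$h{\left(w,T \right)} = 8$ ($h{\left(w,T \right)} = \left(-4\right) \left(-2\right) = 8$)
$Z = 25$
$I = 200$ ($I = 25 \cdot 8 = 200$)
$3 U{\left(-1,I \right)} = 3 \cdot 11 = 33$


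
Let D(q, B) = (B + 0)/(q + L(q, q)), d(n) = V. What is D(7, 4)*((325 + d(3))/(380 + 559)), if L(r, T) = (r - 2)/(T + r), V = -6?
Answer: 17864/96717 ≈ 0.18470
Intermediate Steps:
L(r, T) = (-2 + r)/(T + r)
d(n) = -6
D(q, B) = B/(q + (-2 + q)/(2*q)) (D(q, B) = (B + 0)/(q + (-2 + q)/(q + q)) = B/(q + (-2 + q)/((2*q))) = B/(q + (1/(2*q))*(-2 + q)) = B/(q + (-2 + q)/(2*q)))
D(7, 4)*((325 + d(3))/(380 + 559)) = (2*4*7/(-2 + 7 + 2*7²))*((325 - 6)/(380 + 559)) = (2*4*7/(-2 + 7 + 2*49))*(319/939) = (2*4*7/(-2 + 7 + 98))*(319*(1/939)) = (2*4*7/103)*(319/939) = (2*4*7*(1/103))*(319/939) = (56/103)*(319/939) = 17864/96717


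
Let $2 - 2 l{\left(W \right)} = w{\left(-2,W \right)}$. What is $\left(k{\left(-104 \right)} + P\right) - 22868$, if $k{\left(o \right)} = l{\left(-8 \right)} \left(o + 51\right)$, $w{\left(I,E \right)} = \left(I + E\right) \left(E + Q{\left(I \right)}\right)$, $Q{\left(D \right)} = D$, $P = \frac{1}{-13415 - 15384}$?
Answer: $- \frac{583784530}{28799} \approx -20271.0$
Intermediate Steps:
$P = - \frac{1}{28799}$ ($P = \frac{1}{-28799} = - \frac{1}{28799} \approx -3.4723 \cdot 10^{-5}$)
$w{\left(I,E \right)} = \left(E + I\right)^{2}$ ($w{\left(I,E \right)} = \left(I + E\right) \left(E + I\right) = \left(E + I\right) \left(E + I\right) = \left(E + I\right)^{2}$)
$l{\left(W \right)} = -1 + 2 W - \frac{W^{2}}{2}$ ($l{\left(W \right)} = 1 - \frac{W^{2} + \left(-2\right)^{2} + 2 W \left(-2\right)}{2} = 1 - \frac{W^{2} + 4 - 4 W}{2} = 1 - \frac{4 + W^{2} - 4 W}{2} = 1 - \left(2 + \frac{W^{2}}{2} - 2 W\right) = -1 + 2 W - \frac{W^{2}}{2}$)
$k{\left(o \right)} = -2499 - 49 o$ ($k{\left(o \right)} = \left(-1 + 2 \left(-8\right) - \frac{\left(-8\right)^{2}}{2}\right) \left(o + 51\right) = \left(-1 - 16 - 32\right) \left(51 + o\right) = - 49 \left(51 + o\right) = -2499 - 49 o$)
$\left(k{\left(-104 \right)} + P\right) - 22868 = \left(\left(-2499 - -5096\right) - \frac{1}{28799}\right) - 22868 = \left(\left(-2499 + 5096\right) - \frac{1}{28799}\right) - 22868 = \left(2597 - \frac{1}{28799}\right) - 22868 = \frac{74791002}{28799} - 22868 = - \frac{583784530}{28799}$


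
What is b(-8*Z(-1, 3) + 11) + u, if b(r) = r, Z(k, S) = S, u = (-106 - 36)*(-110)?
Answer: 15607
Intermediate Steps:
u = 15620 (u = -142*(-110) = 15620)
b(-8*Z(-1, 3) + 11) + u = (-8*3 + 11) + 15620 = (-24 + 11) + 15620 = -13 + 15620 = 15607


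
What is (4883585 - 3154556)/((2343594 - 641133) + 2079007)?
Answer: 1729029/3781468 ≈ 0.45724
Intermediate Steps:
(4883585 - 3154556)/((2343594 - 641133) + 2079007) = 1729029/(1702461 + 2079007) = 1729029/3781468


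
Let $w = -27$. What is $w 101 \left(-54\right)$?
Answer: $147258$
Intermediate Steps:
$w 101 \left(-54\right) = \left(-27\right) 101 \left(-54\right) = \left(-2727\right) \left(-54\right) = 147258$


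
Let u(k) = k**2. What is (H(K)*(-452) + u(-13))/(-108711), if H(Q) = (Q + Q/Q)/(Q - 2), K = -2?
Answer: -56/108711 ≈ -0.00051513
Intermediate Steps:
H(Q) = (1 + Q)/(-2 + Q) (H(Q) = (Q + 1)/(-2 + Q) = (1 + Q)/(-2 + Q))
(H(K)*(-452) + u(-13))/(-108711) = (((1 - 2)/(-2 - 2))*(-452) + (-13)**2)/(-108711) = ((-1/(-4))*(-452) + 169)*(-1/108711) = (-1/4*(-1)*(-452) + 169)*(-1/108711) = ((1/4)*(-452) + 169)*(-1/108711) = (-113 + 169)*(-1/108711) = 56*(-1/108711) = -56/108711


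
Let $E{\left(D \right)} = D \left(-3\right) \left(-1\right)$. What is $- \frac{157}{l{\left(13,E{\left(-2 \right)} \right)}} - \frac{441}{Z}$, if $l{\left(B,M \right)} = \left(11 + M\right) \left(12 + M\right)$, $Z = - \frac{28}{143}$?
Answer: $\frac{134821}{60} \approx 2247.0$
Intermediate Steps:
$Z = - \frac{28}{143}$ ($Z = \left(-28\right) \frac{1}{143} = - \frac{28}{143} \approx -0.1958$)
$E{\left(D \right)} = 3 D$ ($E{\left(D \right)} = - 3 D \left(-1\right) = 3 D$)
$- \frac{157}{l{\left(13,E{\left(-2 \right)} \right)}} - \frac{441}{Z} = - \frac{157}{132 + \left(3 \left(-2\right)\right)^{2} + 23 \cdot 3 \left(-2\right)} - \frac{441}{- \frac{28}{143}} = - \frac{157}{132 + \left(-6\right)^{2} + 23 \left(-6\right)} - - \frac{9009}{4} = - \frac{157}{132 + 36 - 138} + \frac{9009}{4} = - \frac{157}{30} + \frac{9009}{4} = \frac{134821}{60}$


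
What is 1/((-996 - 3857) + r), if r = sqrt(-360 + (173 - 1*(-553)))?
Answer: -4853/23551243 - sqrt(366)/23551243 ≈ -0.00020687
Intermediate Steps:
r = sqrt(366) (r = sqrt(-360 + (173 + 553)) = sqrt(-360 + 726) = sqrt(366) ≈ 19.131)
1/((-996 - 3857) + r) = 1/((-996 - 3857) + sqrt(366)) = 1/(-4853 + sqrt(366))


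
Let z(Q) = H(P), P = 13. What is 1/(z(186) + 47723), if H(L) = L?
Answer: 1/47736 ≈ 2.0949e-5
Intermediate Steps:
z(Q) = 13
1/(z(186) + 47723) = 1/(13 + 47723) = 1/47736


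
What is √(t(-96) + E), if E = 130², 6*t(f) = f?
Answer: 6*√469 ≈ 129.94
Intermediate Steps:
t(f) = f/6
E = 16900
√(t(-96) + E) = √((⅙)*(-96) + 16900) = √(-16 + 16900) = √16884 = 6*√469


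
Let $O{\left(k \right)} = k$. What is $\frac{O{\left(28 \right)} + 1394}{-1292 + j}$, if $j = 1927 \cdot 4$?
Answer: $\frac{711}{3208} \approx 0.22163$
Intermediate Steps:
$j = 7708$
$\frac{O{\left(28 \right)} + 1394}{-1292 + j} = \frac{28 + 1394}{-1292 + 7708} = \frac{1422}{6416} = 1422 \cdot \frac{1}{6416} = \frac{711}{3208}$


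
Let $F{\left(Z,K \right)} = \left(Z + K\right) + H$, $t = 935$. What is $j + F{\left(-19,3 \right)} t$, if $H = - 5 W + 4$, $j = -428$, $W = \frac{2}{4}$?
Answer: $- \frac{27971}{2} \approx -13986.0$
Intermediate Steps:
$W = \frac{1}{2}$ ($W = 2 \cdot \frac{1}{4} = \frac{1}{2} \approx 0.5$)
$H = \frac{3}{2}$ ($H = \left(-5\right) \frac{1}{2} + 4 = - \frac{5}{2} + 4 = \frac{3}{2} \approx 1.5$)
$F{\left(Z,K \right)} = \frac{3}{2} + K + Z$ ($F{\left(Z,K \right)} = \left(Z + K\right) + \frac{3}{2} = \left(K + Z\right) + \frac{3}{2} = \frac{3}{2} + K + Z$)
$j + F{\left(-19,3 \right)} t = -428 + \left(\frac{3}{2} + 3 - 19\right) 935 = -428 - \frac{27115}{2} = - \frac{27971}{2}$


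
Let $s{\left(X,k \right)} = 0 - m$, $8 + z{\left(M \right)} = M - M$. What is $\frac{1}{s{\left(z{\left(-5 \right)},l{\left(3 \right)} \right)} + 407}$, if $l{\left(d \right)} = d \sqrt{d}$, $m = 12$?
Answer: $\frac{1}{395} \approx 0.0025316$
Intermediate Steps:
$l{\left(d \right)} = d^{\frac{3}{2}}$
$z{\left(M \right)} = -8$ ($z{\left(M \right)} = -8 + \left(M - M\right) = -8 + 0 = -8$)
$s{\left(X,k \right)} = -12$ ($s{\left(X,k \right)} = 0 - 12 = -12$)
$\frac{1}{s{\left(z{\left(-5 \right)},l{\left(3 \right)} \right)} + 407} = \frac{1}{-12 + 407} = \frac{1}{395}$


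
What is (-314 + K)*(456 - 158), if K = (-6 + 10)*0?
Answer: -93572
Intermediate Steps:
K = 0 (K = 4*0 = 0)
(-314 + K)*(456 - 158) = (-314 + 0)*(456 - 158) = -314*298 = -93572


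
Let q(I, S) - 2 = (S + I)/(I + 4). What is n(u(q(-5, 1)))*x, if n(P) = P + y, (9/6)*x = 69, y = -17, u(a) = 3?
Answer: -644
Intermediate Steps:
q(I, S) = 2 + (I + S)/(4 + I) (q(I, S) = 2 + (S + I)/(I + 4) = 2 + (I + S)/(4 + I))
x = 46 (x = (2/3)*69 = 46)
n(P) = -17 + P (n(P) = P - 17 = -17 + P)
n(u(q(-5, 1)))*x = (-17 + 3)*46 = -14*46 = -644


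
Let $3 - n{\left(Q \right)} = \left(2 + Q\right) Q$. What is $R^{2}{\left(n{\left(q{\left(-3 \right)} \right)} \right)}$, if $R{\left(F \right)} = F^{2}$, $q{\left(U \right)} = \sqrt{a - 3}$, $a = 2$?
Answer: $16 \left(-2 + i\right)^{4} \approx -112.0 - 384.0 i$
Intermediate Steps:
$q{\left(U \right)} = i$ ($q{\left(U \right)} = \sqrt{2 - 3} = \sqrt{-1} = i$)
$n{\left(Q \right)} = 3 - Q \left(2 + Q\right)$ ($n{\left(Q \right)} = 3 - \left(2 + Q\right) Q = 3 - Q \left(2 + Q\right)$)
$R^{2}{\left(n{\left(q{\left(-3 \right)} \right)} \right)} = \left(\left(3 - i^{2} - 2 i\right)^{2}\right)^{2} = \left(\left(3 - -1 - 2 i\right)^{2}\right)^{2} = \left(\left(3 + 1 - 2 i\right)^{2}\right)^{2} = \left(\left(4 - 2 i\right)^{2}\right)^{2} = \left(4 - 2 i\right)^{4}$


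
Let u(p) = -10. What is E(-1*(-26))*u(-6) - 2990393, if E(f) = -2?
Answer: -2990373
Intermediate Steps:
E(-1*(-26))*u(-6) - 2990393 = -2*(-10) - 2990393 = 20 - 2990393 = -2990373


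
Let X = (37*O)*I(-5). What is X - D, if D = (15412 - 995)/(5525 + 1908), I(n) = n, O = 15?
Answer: -20640992/7433 ≈ -2776.9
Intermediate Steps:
D = 14417/7433 ≈ 1.9396
X = -2775 (X = (37*15)*(-5) = 555*(-5) = -2775)
X - D = -2775 - 1*14417/7433 = -2775 - 14417/7433 = -20640992/7433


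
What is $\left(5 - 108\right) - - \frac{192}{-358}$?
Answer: $- \frac{18533}{179} \approx -103.54$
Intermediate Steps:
$\left(5 - 108\right) - - \frac{192}{-358} = -103 - \left(-192\right) \left(- \frac{1}{358}\right) = -103 - \frac{96}{179} = - \frac{18533}{179}$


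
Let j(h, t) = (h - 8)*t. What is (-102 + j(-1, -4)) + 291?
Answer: 225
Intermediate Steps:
j(h, t) = t*(-8 + h) (j(h, t) = (-8 + h)*t = t*(-8 + h))
(-102 + j(-1, -4)) + 291 = (-102 - 4*(-8 - 1)) + 291 = (-102 - 4*(-9)) + 291 = (-102 + 36) + 291 = -66 + 291 = 225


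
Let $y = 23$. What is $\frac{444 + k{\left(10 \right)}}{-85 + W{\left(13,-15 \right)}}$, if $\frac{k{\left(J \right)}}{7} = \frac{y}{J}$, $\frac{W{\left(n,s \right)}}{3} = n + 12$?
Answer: $- \frac{4601}{100} \approx -46.01$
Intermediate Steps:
$W{\left(n,s \right)} = 36 + 3 n$ ($W{\left(n,s \right)} = 3 \left(n + 12\right) = 3 \left(12 + n\right) = 36 + 3 n$)
$k{\left(J \right)} = \frac{161}{J}$ ($k{\left(J \right)} = 7 \frac{23}{J} = \frac{161}{J}$)
$\frac{444 + k{\left(10 \right)}}{-85 + W{\left(13,-15 \right)}} = \frac{444 + \frac{161}{10}}{-85 + \left(36 + 3 \cdot 13\right)} = \frac{444 + 161 \cdot \frac{1}{10}}{-85 + \left(36 + 39\right)} = \frac{444 + \frac{161}{10}}{-85 + 75} = \frac{4601}{10 \left(-10\right)} = \frac{4601}{10} \left(- \frac{1}{10}\right) = - \frac{4601}{100}$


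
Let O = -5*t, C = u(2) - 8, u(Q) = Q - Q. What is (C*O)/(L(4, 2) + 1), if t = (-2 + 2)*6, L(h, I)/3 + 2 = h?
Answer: 0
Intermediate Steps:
L(h, I) = -6 + 3*h
u(Q) = 0
t = 0 (t = 0*6 = 0)
C = -8 (C = 0 - 8 = -8)
O = 0 (O = -5*0 = 0)
(C*O)/(L(4, 2) + 1) = (-8*0)/((-6 + 3*4) + 1) = 0/((-6 + 12) + 1) = 0/(6 + 1) = 0/7 = 0*(1/7) = 0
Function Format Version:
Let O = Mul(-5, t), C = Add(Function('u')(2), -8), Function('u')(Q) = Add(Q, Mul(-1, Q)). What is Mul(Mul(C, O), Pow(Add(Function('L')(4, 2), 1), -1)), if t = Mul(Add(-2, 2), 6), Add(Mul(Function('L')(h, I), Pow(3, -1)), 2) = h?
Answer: 0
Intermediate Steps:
Function('L')(h, I) = Add(-6, Mul(3, h))
Function('u')(Q) = 0
t = 0 (t = Mul(0, 6) = 0)
C = -8 (C = Add(0, -8) = -8)
O = 0 (O = Mul(-5, 0) = 0)
Mul(Mul(C, O), Pow(Add(Function('L')(4, 2), 1), -1)) = Mul(Mul(-8, 0), Pow(Add(Add(-6, Mul(3, 4)), 1), -1)) = Mul(0, Pow(Add(Add(-6, 12), 1), -1)) = Mul(0, Pow(Add(6, 1), -1)) = Mul(0, Pow(7, -1)) = Mul(0, Rational(1, 7)) = 0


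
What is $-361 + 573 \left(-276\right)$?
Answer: $-158509$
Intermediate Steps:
$-361 + 573 \left(-276\right) = -361 - 158148 = -158509$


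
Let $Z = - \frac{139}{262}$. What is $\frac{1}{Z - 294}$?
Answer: $- \frac{262}{77167} \approx -0.0033952$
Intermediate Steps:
$Z = - \frac{139}{262}$ ($Z = \left(-139\right) \frac{1}{262} = - \frac{139}{262} \approx -0.53053$)
$\frac{1}{Z - 294} = \frac{1}{- \frac{139}{262} - 294} = \frac{1}{- \frac{77167}{262}} = - \frac{262}{77167}$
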